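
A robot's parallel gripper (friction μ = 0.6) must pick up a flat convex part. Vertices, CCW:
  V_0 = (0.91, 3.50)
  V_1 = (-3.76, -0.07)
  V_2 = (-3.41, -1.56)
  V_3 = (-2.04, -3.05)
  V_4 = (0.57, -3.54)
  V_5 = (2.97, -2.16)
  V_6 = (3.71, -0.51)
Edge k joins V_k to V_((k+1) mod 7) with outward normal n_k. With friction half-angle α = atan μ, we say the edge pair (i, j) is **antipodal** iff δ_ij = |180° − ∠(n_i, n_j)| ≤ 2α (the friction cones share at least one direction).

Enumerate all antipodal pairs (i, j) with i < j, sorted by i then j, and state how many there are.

count = 7; pairs: (0,3), (0,4), (0,5), (1,5), (1,6), (2,6), (3,6)

α = atan 0.6 = 30.96°;  2α = 61.93°
n_0 = (-0.6073, +0.7945)
n_1 = (-0.9735, -0.2287)
n_2 = (-0.7361, -0.6768)
n_3 = (-0.1845, -0.9828)
n_4 = (+0.4985, -0.8669)
n_5 = (+0.9124, -0.4092)
n_6 = (+0.8199, +0.5725)
  (0,1): δ = 114.18°  ·
  (0,2): δ = 84.80°  ·
  (0,3): δ = 48.03°  ✓
  (0,4): δ = 7.50°  ✓
  (0,5): δ = 28.45°  ✓
  (0,6): δ = 87.53°  ·
  (1,2): δ = 150.62°  ·
  (1,3): δ = 113.85°  ·
  (1,4): δ = 73.32°  ·
  (1,5): δ = 37.37°  ✓
  (1,6): δ = 21.71°  ✓
  (2,3): δ = 143.23°  ·
  (2,4): δ = 102.70°  ·
  (2,5): δ = 66.75°  ·
  (2,6): δ = 7.67°  ✓
  (3,4): δ = 139.47°  ·
  (3,5): δ = 103.52°  ·
  (3,6): δ = 44.44°  ✓
  (4,5): δ = 144.05°  ·
  (4,6): δ = 84.97°  ·
  (5,6): δ = 120.92°  ·
antipodal pairs: 7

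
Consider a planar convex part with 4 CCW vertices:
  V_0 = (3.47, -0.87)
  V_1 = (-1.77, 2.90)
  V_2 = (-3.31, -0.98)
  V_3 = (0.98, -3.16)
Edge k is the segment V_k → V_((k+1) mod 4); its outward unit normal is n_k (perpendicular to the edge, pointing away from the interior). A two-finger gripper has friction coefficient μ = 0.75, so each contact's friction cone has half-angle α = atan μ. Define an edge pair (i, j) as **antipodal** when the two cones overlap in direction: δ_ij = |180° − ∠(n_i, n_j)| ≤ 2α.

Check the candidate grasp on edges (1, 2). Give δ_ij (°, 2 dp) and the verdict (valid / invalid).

α = atan 0.75 = 36.87°;  2α = 73.74°
edge 1: e_1 = (-1.54, -3.88);  n_1 = (-0.9295, +0.3689)
edge 2: e_2 = (+4.29, -2.18);  n_2 = (-0.4530, -0.8915)
∠(n_1, n_2) = 84.71°
δ = |180° − 84.71°| = 95.29°
95.29° > 2α = 73.74°  →  invalid

δ = 95.29°, invalid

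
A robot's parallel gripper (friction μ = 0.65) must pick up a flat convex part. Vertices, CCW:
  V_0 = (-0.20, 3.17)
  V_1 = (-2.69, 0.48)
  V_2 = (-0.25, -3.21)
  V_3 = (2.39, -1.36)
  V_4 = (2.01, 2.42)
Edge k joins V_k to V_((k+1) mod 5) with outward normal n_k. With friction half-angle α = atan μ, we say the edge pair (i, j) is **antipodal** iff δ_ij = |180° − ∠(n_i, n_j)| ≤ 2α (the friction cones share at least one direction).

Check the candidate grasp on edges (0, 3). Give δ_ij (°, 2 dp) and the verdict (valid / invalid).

δ = 48.53°, valid

α = atan 0.65 = 33.02°;  2α = 66.05°
edge 0: e_0 = (-2.49, -2.69);  n_0 = (-0.7339, +0.6793)
edge 3: e_3 = (-0.38, +3.78);  n_3 = (+0.9950, +0.1000)
∠(n_0, n_3) = 131.47°
δ = |180° − 131.47°| = 48.53°
48.53° ≤ 2α = 66.05°  →  valid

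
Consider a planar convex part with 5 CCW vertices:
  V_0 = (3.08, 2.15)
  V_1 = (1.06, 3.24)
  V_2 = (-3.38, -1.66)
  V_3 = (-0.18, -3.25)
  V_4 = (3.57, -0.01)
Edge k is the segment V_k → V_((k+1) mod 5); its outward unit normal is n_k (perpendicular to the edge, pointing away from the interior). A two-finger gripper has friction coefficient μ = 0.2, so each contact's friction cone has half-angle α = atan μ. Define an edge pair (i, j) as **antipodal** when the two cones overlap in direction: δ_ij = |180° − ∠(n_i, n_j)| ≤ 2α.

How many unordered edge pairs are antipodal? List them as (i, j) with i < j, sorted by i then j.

α = atan 0.2 = 11.31°;  2α = 22.62°
n_0 = (+0.4749, +0.8801)
n_1 = (-0.7410, +0.6715)
n_2 = (-0.4450, -0.8955)
n_3 = (+0.6538, -0.7567)
n_4 = (+0.9752, +0.2212)
  (0,1): δ = 103.83°  ·
  (0,2): δ = 1.93°  ✓
  (0,3): δ = 69.18°  ·
  (0,4): δ = 131.13°  ·
  (1,2): δ = 74.24°  ·
  (1,3): δ = 6.99°  ✓
  (1,4): δ = 54.96°  ·
  (2,3): δ = 112.75°  ·
  (2,4): δ = 50.80°  ·
  (3,4): δ = 118.05°  ·
antipodal pairs: 2

count = 2; pairs: (0,2), (1,3)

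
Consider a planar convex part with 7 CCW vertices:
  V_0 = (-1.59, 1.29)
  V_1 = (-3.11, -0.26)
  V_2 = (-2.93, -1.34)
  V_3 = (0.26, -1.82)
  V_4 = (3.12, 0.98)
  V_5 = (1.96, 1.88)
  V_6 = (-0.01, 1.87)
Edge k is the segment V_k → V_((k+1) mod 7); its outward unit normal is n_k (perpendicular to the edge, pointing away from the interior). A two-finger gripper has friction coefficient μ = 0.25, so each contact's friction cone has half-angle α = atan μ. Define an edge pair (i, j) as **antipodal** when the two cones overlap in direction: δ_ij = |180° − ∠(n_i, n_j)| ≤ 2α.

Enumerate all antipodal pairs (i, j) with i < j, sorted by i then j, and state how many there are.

α = atan 0.25 = 14.04°;  2α = 28.07°
n_0 = (-0.7140, +0.7002)
n_1 = (-0.9864, -0.1644)
n_2 = (-0.1488, -0.9889)
n_3 = (+0.6996, -0.7146)
n_4 = (+0.6130, +0.7901)
n_5 = (-0.0051, +1.0000)
n_6 = (-0.3446, +0.9387)
  (0,1): δ = 126.10°  ·
  (0,2): δ = 54.12°  ·
  (0,3): δ = 1.17°  ✓
  (0,4): δ = 96.63°  ·
  (0,5): δ = 134.73°  ·
  (0,6): δ = 154.60°  ·
  (1,2): δ = 108.02°  ·
  (1,3): δ = 55.07°  ·
  (1,4): δ = 42.73°  ·
  (1,5): δ = 80.83°  ·
  (1,6): δ = 100.70°  ·
  (2,3): δ = 127.05°  ·
  (2,4): δ = 29.25°  ·
  (2,5): δ = 8.85°  ✓
  (2,6): δ = 28.71°  ·
  (3,4): δ = 82.20°  ·
  (3,5): δ = 44.10°  ·
  (3,6): δ = 24.24°  ✓
  (4,5): δ = 141.90°  ·
  (4,6): δ = 122.04°  ·
  (5,6): δ = 160.13°  ·
antipodal pairs: 3

count = 3; pairs: (0,3), (2,5), (3,6)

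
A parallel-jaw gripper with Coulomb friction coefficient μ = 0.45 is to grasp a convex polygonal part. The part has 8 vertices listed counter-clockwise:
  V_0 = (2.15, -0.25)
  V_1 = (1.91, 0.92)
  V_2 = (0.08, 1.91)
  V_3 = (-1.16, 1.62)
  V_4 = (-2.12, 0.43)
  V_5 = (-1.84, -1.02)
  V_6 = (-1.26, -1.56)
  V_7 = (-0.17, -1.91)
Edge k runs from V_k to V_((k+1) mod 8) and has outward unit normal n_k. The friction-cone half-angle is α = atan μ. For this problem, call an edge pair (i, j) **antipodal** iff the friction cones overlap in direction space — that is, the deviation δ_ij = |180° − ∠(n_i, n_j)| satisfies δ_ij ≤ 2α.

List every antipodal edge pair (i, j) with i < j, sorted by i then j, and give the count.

count = 7; pairs: (0,4), (0,5), (1,5), (1,6), (2,6), (2,7), (3,7)

α = atan 0.45 = 24.23°;  2α = 48.46°
n_0 = (+0.9796, +0.2009)
n_1 = (+0.4758, +0.8795)
n_2 = (-0.2277, +0.9737)
n_3 = (-0.7783, +0.6279)
n_4 = (-0.9819, -0.1896)
n_5 = (-0.6814, -0.7319)
n_6 = (-0.3057, -0.9521)
n_7 = (+0.5819, -0.8133)
  (0,1): δ = 130.00°  ·
  (0,2): δ = 88.43°  ·
  (0,3): δ = 50.49°  ·
  (0,4): δ = 0.66°  ✓
  (0,5): δ = 35.45°  ✓
  (0,6): δ = 60.61°  ·
  (0,7): δ = 113.99°  ·
  (1,2): δ = 138.42°  ·
  (1,3): δ = 100.48°  ·
  (1,4): δ = 50.66°  ·
  (1,5): δ = 14.54°  ✓
  (1,6): δ = 10.61°  ✓
  (1,7): δ = 64.00°  ·
  (2,3): δ = 142.06°  ·
  (2,4): δ = 92.23°  ·
  (2,5): δ = 56.12°  ·
  (2,6): δ = 30.97°  ✓
  (2,7): δ = 22.42°  ✓
  (3,4): δ = 130.18°  ·
  (3,5): δ = 94.06°  ·
  (3,6): δ = 68.91°  ·
  (3,7): δ = 15.52°  ✓
  (4,5): δ = 143.88°  ·
  (4,6): δ = 118.73°  ·
  (4,7): δ = 65.35°  ·
  (5,6): δ = 154.85°  ·
  (5,7): δ = 101.46°  ·
  (6,7): δ = 126.61°  ·
antipodal pairs: 7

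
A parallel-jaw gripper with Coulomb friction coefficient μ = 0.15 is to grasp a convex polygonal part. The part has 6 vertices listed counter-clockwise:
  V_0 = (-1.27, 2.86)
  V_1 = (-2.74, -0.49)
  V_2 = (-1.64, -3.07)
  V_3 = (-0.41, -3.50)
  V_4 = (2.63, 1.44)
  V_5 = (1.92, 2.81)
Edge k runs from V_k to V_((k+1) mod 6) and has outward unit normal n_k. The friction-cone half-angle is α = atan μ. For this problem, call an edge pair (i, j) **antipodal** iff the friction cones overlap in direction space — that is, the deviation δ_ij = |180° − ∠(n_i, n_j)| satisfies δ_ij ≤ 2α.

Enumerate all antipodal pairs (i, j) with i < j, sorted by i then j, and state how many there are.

count = 2; pairs: (0,3), (1,4)

α = atan 0.15 = 8.53°;  2α = 17.06°
n_0 = (-0.9157, +0.4018)
n_1 = (-0.9199, -0.3922)
n_2 = (-0.3300, -0.9440)
n_3 = (+0.8517, -0.5241)
n_4 = (+0.8879, +0.4601)
n_5 = (+0.0157, +0.9999)
  (0,1): δ = 133.22°  ·
  (0,2): δ = 85.58°  ·
  (0,3): δ = 7.92°  ✓
  (0,4): δ = 51.09°  ·
  (0,5): δ = 112.79°  ·
  (1,2): δ = 132.36°  ·
  (1,3): δ = 54.70°  ·
  (1,4): δ = 4.30°  ✓
  (1,5): δ = 66.01°  ·
  (2,3): δ = 102.34°  ·
  (2,4): δ = 43.34°  ·
  (2,5): δ = 18.37°  ·
  (3,4): δ = 121.00°  ·
  (3,5): δ = 59.29°  ·
  (4,5): δ = 118.29°  ·
antipodal pairs: 2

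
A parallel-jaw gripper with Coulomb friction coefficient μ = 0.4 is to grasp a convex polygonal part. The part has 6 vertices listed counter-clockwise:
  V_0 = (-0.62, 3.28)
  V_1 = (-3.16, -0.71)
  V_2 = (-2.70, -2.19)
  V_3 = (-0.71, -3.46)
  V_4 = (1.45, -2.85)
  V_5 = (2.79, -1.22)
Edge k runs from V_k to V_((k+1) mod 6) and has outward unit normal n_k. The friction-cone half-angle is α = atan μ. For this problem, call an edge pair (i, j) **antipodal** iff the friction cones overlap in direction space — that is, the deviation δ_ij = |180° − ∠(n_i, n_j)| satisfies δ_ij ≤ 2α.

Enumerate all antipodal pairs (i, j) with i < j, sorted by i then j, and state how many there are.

count = 4; pairs: (0,3), (0,4), (1,5), (2,5)

α = atan 0.4 = 21.80°;  2α = 43.60°
n_0 = (-0.8436, +0.5370)
n_1 = (-0.9549, -0.2968)
n_2 = (-0.5380, -0.8430)
n_3 = (+0.2718, -0.9624)
n_4 = (+0.7725, -0.6350)
n_5 = (+0.7970, +0.6040)
  (0,1): δ = 130.25°  ·
  (0,2): δ = 90.07°  ·
  (0,3): δ = 41.75°  ✓
  (0,4): δ = 6.94°  ✓
  (0,5): δ = 69.63°  ·
  (1,2): δ = 139.81°  ·
  (1,3): δ = 91.50°  ·
  (1,4): δ = 56.69°  ·
  (1,5): δ = 19.89°  ✓
  (2,3): δ = 131.68°  ·
  (2,4): δ = 96.88°  ·
  (2,5): δ = 20.30°  ✓
  (3,4): δ = 145.19°  ·
  (3,5): δ = 68.62°  ·
  (4,5): δ = 103.42°  ·
antipodal pairs: 4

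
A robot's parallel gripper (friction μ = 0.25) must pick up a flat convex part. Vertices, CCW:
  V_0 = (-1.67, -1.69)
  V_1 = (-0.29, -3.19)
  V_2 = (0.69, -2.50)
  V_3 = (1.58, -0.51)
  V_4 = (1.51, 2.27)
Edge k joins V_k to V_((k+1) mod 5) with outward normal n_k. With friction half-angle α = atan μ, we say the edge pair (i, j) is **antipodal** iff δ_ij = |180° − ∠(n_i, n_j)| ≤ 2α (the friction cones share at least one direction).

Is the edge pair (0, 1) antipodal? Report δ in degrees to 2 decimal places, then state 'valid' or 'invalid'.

δ = 97.47°, invalid

α = atan 0.25 = 14.04°;  2α = 28.07°
edge 0: e_0 = (+1.38, -1.50);  n_0 = (-0.7359, -0.6771)
edge 1: e_1 = (+0.98, +0.69);  n_1 = (+0.5757, -0.8177)
∠(n_0, n_1) = 82.53°
δ = |180° − 82.53°| = 97.47°
97.47° > 2α = 28.07°  →  invalid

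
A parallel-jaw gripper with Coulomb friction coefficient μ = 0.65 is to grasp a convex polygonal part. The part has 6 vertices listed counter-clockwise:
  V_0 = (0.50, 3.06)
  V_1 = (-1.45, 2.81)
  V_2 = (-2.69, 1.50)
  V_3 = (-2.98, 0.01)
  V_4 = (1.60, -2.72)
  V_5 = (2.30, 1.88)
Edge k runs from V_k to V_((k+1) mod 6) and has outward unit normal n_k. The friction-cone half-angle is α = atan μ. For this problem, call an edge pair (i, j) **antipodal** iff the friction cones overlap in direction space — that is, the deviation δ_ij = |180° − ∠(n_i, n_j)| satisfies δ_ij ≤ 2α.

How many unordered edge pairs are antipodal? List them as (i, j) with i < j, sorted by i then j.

α = atan 0.65 = 33.02°;  2α = 66.05°
n_0 = (-0.1272, +0.9919)
n_1 = (-0.7262, +0.6874)
n_2 = (-0.9816, +0.1910)
n_3 = (-0.5120, -0.8590)
n_4 = (+0.9886, -0.1504)
n_5 = (+0.5483, +0.8363)
  (0,1): δ = 140.73°  ·
  (0,2): δ = 108.32°  ·
  (0,3): δ = 38.10°  ✓
  (0,4): δ = 74.04°  ·
  (0,5): δ = 139.45°  ·
  (1,2): δ = 147.59°  ·
  (1,3): δ = 77.37°  ·
  (1,4): δ = 34.78°  ✓
  (1,5): δ = 100.18°  ·
  (2,3): δ = 109.78°  ·
  (2,4): δ = 2.36°  ✓
  (2,5): δ = 67.77°  ·
  (3,4): δ = 67.85°  ·
  (3,5): δ = 2.45°  ✓
  (4,5): δ = 114.59°  ·
antipodal pairs: 4

count = 4; pairs: (0,3), (1,4), (2,4), (3,5)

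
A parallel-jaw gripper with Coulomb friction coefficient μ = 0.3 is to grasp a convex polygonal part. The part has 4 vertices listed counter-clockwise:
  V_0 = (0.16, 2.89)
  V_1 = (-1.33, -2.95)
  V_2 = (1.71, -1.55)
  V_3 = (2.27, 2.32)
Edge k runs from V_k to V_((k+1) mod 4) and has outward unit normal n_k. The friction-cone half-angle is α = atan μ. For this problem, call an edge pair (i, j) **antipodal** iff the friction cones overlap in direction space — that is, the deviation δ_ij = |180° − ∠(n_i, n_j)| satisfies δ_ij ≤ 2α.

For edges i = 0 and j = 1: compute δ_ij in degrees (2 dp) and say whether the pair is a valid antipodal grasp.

α = atan 0.3 = 16.70°;  2α = 33.40°
edge 0: e_0 = (-1.49, -5.84);  n_0 = (-0.9690, +0.2472)
edge 1: e_1 = (+3.04, +1.40);  n_1 = (+0.4183, -0.9083)
∠(n_0, n_1) = 129.04°
δ = |180° − 129.04°| = 50.96°
50.96° > 2α = 33.40°  →  invalid

δ = 50.96°, invalid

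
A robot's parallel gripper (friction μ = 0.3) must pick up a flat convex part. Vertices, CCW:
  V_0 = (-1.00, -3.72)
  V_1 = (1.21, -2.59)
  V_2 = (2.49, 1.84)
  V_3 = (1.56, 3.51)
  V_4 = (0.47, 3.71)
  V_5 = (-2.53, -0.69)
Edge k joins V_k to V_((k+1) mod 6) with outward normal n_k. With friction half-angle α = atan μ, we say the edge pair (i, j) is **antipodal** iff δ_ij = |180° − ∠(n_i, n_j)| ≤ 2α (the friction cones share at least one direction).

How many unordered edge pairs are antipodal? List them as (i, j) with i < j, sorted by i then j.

α = atan 0.3 = 16.70°;  2α = 33.40°
n_0 = (+0.4553, -0.8904)
n_1 = (+0.9607, -0.2776)
n_2 = (+0.8737, +0.4865)
n_3 = (+0.1805, +0.9836)
n_4 = (-0.8262, +0.5633)
n_5 = (-0.8927, -0.4507)
  (0,1): δ = 133.20°  ·
  (0,2): δ = 87.97°  ·
  (0,3): δ = 37.48°  ·
  (0,4): δ = 28.63°  ✓
  (0,5): δ = 89.71°  ·
  (1,2): δ = 134.77°  ·
  (1,3): δ = 84.28°  ·
  (1,4): δ = 18.17°  ✓
  (1,5): δ = 42.91°  ·
  (2,3): δ = 129.51°  ·
  (2,4): δ = 63.40°  ·
  (2,5): δ = 2.32°  ✓
  (3,4): δ = 113.89°  ·
  (3,5): δ = 52.81°  ·
  (4,5): δ = 118.92°  ·
antipodal pairs: 3

count = 3; pairs: (0,4), (1,4), (2,5)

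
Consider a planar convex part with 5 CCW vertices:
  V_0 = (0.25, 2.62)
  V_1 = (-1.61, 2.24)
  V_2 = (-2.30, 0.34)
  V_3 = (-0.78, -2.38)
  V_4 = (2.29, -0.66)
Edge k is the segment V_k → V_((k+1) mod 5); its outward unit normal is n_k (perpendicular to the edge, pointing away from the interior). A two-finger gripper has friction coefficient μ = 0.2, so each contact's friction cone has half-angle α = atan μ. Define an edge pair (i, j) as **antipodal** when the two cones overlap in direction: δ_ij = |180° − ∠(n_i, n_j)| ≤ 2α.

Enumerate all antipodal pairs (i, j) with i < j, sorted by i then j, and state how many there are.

α = atan 0.2 = 11.31°;  2α = 22.62°
n_0 = (-0.2002, +0.9798)
n_1 = (-0.9399, +0.3413)
n_2 = (-0.8729, -0.4878)
n_3 = (+0.4888, -0.8724)
n_4 = (+0.8492, +0.5281)
  (0,1): δ = 121.51°  ·
  (0,2): δ = 72.35°  ·
  (0,3): δ = 17.71°  ✓
  (0,4): δ = 110.33°  ·
  (1,2): δ = 130.84°  ·
  (1,3): δ = 40.78°  ·
  (1,4): δ = 51.84°  ·
  (2,3): δ = 89.94°  ·
  (2,4): δ = 2.68°  ✓
  (3,4): δ = 87.38°  ·
antipodal pairs: 2

count = 2; pairs: (0,3), (2,4)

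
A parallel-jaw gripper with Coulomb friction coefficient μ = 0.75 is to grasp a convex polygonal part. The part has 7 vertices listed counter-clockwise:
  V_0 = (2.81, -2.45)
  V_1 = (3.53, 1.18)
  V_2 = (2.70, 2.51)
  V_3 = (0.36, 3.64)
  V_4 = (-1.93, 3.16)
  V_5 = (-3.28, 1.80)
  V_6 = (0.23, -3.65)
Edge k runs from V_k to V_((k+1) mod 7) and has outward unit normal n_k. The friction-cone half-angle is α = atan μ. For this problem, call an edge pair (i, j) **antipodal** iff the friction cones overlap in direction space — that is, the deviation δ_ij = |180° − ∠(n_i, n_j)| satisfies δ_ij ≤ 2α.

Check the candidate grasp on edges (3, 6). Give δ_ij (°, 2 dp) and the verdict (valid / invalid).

α = atan 0.75 = 36.87°;  2α = 73.74°
edge 3: e_3 = (-2.29, -0.48);  n_3 = (-0.2051, +0.9787)
edge 6: e_6 = (+2.58, +1.20);  n_6 = (+0.4217, -0.9067)
∠(n_3, n_6) = 166.89°
δ = |180° − 166.89°| = 13.11°
13.11° ≤ 2α = 73.74°  →  valid

δ = 13.11°, valid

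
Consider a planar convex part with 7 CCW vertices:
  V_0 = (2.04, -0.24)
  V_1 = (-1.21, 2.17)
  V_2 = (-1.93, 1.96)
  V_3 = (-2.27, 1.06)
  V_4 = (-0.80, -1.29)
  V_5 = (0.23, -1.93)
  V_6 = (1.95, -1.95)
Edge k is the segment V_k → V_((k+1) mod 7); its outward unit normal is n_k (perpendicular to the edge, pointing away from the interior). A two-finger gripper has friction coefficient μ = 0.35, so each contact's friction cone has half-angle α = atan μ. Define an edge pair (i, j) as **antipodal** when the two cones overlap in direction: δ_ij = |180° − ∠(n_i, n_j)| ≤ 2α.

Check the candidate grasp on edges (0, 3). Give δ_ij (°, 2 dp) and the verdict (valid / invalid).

α = atan 0.35 = 19.29°;  2α = 38.58°
edge 0: e_0 = (-3.25, +2.41);  n_0 = (+0.5956, +0.8033)
edge 3: e_3 = (+1.47, -2.35);  n_3 = (-0.8478, -0.5303)
∠(n_0, n_3) = 158.59°
δ = |180° − 158.59°| = 21.41°
21.41° ≤ 2α = 38.58°  →  valid

δ = 21.41°, valid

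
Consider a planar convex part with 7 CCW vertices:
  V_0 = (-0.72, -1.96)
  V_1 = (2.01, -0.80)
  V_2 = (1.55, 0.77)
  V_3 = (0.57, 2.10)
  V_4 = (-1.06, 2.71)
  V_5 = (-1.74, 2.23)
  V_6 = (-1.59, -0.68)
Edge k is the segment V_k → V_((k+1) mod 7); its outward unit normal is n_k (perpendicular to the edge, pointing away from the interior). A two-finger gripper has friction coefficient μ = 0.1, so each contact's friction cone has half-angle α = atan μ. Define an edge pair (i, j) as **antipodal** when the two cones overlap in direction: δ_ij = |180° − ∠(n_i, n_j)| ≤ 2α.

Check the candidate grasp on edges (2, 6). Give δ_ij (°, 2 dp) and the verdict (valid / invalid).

δ = 2.18°, valid

α = atan 0.1 = 5.71°;  2α = 11.42°
edge 2: e_2 = (-0.98, +1.33);  n_2 = (+0.8051, +0.5932)
edge 6: e_6 = (+0.87, -1.28);  n_6 = (-0.8270, -0.5621)
∠(n_2, n_6) = 177.82°
δ = |180° − 177.82°| = 2.18°
2.18° ≤ 2α = 11.42°  →  valid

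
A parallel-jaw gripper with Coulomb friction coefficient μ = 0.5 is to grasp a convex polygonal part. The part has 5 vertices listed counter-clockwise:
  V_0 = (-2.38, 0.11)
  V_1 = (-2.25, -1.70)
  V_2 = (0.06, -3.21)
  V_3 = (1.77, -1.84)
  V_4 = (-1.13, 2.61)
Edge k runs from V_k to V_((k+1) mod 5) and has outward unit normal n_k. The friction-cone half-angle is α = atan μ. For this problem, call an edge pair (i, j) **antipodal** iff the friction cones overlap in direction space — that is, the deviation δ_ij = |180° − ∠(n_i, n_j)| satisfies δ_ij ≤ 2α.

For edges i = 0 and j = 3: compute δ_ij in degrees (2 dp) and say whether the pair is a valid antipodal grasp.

δ = 28.98°, valid

α = atan 0.5 = 26.57°;  2α = 53.13°
edge 0: e_0 = (+0.13, -1.81);  n_0 = (-0.9974, -0.0716)
edge 3: e_3 = (-2.90, +4.45);  n_3 = (+0.8378, +0.5460)
∠(n_0, n_3) = 151.02°
δ = |180° − 151.02°| = 28.98°
28.98° ≤ 2α = 53.13°  →  valid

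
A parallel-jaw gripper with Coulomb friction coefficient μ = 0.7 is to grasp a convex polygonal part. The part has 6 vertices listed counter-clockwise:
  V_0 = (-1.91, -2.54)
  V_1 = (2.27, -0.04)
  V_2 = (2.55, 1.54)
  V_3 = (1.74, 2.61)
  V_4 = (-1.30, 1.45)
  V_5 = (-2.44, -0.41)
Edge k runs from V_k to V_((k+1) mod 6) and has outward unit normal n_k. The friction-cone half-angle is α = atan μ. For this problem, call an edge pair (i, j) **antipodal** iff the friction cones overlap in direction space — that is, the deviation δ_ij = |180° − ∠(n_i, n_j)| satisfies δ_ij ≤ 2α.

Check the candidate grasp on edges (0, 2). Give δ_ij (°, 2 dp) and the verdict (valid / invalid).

δ = 83.76°, invalid

α = atan 0.7 = 34.99°;  2α = 69.98°
edge 0: e_0 = (+4.18, +2.50);  n_0 = (+0.5133, -0.8582)
edge 2: e_2 = (-0.81, +1.07);  n_2 = (+0.7973, +0.6036)
∠(n_0, n_2) = 96.24°
δ = |180° − 96.24°| = 83.76°
83.76° > 2α = 69.98°  →  invalid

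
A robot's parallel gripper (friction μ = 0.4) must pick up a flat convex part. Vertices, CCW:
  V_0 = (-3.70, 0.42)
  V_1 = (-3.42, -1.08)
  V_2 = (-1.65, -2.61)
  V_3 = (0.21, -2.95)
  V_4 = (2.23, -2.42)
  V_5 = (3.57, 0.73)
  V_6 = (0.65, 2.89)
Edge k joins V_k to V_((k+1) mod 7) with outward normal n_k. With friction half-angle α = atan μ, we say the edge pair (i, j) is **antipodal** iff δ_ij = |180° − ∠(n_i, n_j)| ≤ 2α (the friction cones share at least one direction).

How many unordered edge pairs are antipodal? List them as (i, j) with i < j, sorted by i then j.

count = 7; pairs: (0,4), (0,5), (1,5), (2,5), (2,6), (3,6), (4,6)

α = atan 0.4 = 21.80°;  2α = 43.60°
n_0 = (-0.9830, -0.1835)
n_1 = (-0.6540, -0.7565)
n_2 = (-0.1798, -0.9837)
n_3 = (+0.2538, -0.9673)
n_4 = (+0.9202, -0.3914)
n_5 = (+0.5947, +0.8039)
n_6 = (-0.4938, +0.8696)
  (0,1): δ = 141.41°  ·
  (0,2): δ = 110.93°  ·
  (0,3): δ = 85.87°  ·
  (0,4): δ = 33.62°  ✓
  (0,5): δ = 42.94°  ✓
  (0,6): δ = 109.02°  ·
  (1,2): δ = 149.52°  ·
  (1,3): δ = 124.46°  ·
  (1,4): δ = 72.20°  ·
  (1,5): δ = 4.35°  ✓
  (1,6): δ = 70.43°  ·
  (2,3): δ = 154.94°  ·
  (2,4): δ = 102.69°  ·
  (2,5): δ = 26.13°  ✓
  (2,6): δ = 39.95°  ✓
  (3,4): δ = 127.75°  ·
  (3,5): δ = 51.19°  ·
  (3,6): δ = 14.89°  ✓
  (4,5): δ = 103.45°  ·
  (4,6): δ = 37.37°  ✓
  (5,6): δ = 113.92°  ·
antipodal pairs: 7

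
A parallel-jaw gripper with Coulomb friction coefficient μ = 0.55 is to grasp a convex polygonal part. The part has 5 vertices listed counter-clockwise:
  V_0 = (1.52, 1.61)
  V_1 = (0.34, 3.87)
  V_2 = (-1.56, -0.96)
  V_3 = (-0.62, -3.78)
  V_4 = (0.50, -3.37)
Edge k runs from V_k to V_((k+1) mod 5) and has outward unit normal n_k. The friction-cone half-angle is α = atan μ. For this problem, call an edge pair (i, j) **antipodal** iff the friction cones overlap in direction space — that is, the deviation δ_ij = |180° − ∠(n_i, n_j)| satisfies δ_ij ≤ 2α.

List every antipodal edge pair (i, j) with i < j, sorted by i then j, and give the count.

α = atan 0.55 = 28.81°;  2α = 57.62°
n_0 = (+0.8864, +0.4628)
n_1 = (-0.9306, +0.3661)
n_2 = (-0.9487, -0.3162)
n_3 = (+0.3438, -0.9391)
n_4 = (+0.9797, -0.2007)
  (0,1): δ = 49.04°  ✓
  (0,2): δ = 9.14°  ✓
  (0,3): δ = 82.54°  ·
  (0,4): δ = 140.85°  ·
  (1,2): δ = 140.09°  ·
  (1,3): δ = 48.42°  ✓
  (1,4): δ = 9.90°  ✓
  (2,3): δ = 88.33°  ·
  (2,4): δ = 30.01°  ✓
  (3,4): δ = 121.68°  ·
antipodal pairs: 5

count = 5; pairs: (0,1), (0,2), (1,3), (1,4), (2,4)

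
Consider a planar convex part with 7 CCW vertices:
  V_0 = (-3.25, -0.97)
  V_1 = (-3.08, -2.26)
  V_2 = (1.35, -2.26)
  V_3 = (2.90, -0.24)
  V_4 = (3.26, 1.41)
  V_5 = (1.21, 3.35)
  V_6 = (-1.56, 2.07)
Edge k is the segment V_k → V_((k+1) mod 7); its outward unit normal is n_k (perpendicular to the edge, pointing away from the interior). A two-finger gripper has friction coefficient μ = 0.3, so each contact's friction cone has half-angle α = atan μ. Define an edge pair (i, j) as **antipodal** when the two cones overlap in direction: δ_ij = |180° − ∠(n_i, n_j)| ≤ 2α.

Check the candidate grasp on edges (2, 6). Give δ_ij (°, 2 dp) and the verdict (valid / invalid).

δ = 8.43°, valid

α = atan 0.3 = 16.70°;  2α = 33.40°
edge 2: e_2 = (+1.55, +2.02);  n_2 = (+0.7934, -0.6088)
edge 6: e_6 = (-1.69, -3.04);  n_6 = (-0.8740, +0.4859)
∠(n_2, n_6) = 171.57°
δ = |180° − 171.57°| = 8.43°
8.43° ≤ 2α = 33.40°  →  valid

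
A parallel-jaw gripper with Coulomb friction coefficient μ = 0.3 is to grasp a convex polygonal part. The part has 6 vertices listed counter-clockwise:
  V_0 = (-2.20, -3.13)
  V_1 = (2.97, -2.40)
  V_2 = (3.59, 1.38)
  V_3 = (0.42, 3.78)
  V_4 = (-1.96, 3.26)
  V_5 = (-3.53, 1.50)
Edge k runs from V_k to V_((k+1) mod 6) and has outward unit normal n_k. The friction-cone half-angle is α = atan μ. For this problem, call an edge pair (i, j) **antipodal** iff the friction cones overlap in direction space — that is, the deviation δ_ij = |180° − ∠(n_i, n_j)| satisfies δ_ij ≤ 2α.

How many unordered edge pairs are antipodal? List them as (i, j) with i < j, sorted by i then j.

count = 3; pairs: (0,3), (1,4), (1,5)

α = atan 0.3 = 16.70°;  2α = 33.40°
n_0 = (+0.1398, -0.9902)
n_1 = (+0.9868, -0.1619)
n_2 = (+0.6036, +0.7973)
n_3 = (-0.2135, +0.9770)
n_4 = (-0.7462, +0.6657)
n_5 = (-0.9611, -0.2761)
  (0,1): δ = 107.35°  ·
  (0,2): δ = 45.17°  ·
  (0,3): δ = 4.29°  ✓
  (0,4): δ = 40.23°  ·
  (0,5): δ = 97.99°  ·
  (1,2): δ = 117.81°  ·
  (1,3): δ = 68.36°  ·
  (1,4): δ = 32.42°  ✓
  (1,5): δ = 25.34°  ✓
  (2,3): δ = 130.55°  ·
  (2,4): δ = 94.61°  ·
  (2,5): δ = 36.84°  ·
  (3,4): δ = 144.06°  ·
  (3,5): δ = 86.30°  ·
  (4,5): δ = 122.24°  ·
antipodal pairs: 3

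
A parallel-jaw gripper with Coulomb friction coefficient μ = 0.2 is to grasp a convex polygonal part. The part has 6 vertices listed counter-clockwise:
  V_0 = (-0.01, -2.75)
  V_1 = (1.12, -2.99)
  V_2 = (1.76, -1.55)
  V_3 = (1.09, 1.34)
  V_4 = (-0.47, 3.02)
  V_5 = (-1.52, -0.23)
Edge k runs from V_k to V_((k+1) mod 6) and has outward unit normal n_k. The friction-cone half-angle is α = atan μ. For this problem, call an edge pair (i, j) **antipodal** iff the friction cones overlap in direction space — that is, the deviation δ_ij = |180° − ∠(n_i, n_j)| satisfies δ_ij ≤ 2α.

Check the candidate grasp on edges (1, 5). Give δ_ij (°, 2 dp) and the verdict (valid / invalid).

α = atan 0.2 = 11.31°;  2α = 22.62°
edge 1: e_1 = (+0.64, +1.44);  n_1 = (+0.9138, -0.4061)
edge 5: e_5 = (+1.51, -2.52);  n_5 = (-0.8578, -0.5140)
∠(n_1, n_5) = 125.11°
δ = |180° − 125.11°| = 54.89°
54.89° > 2α = 22.62°  →  invalid

δ = 54.89°, invalid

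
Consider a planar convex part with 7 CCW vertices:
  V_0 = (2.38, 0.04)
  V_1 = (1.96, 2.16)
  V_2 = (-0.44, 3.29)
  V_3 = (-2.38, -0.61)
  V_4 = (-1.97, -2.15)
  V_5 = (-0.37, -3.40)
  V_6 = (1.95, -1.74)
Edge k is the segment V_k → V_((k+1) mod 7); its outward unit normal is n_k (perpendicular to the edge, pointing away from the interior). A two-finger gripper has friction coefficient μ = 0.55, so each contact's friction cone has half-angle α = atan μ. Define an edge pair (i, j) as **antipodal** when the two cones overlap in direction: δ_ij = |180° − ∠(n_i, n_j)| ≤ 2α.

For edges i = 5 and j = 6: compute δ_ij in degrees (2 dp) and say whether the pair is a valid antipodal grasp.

δ = 139.17°, invalid

α = atan 0.55 = 28.81°;  2α = 57.62°
edge 5: e_5 = (+2.32, +1.66);  n_5 = (+0.5819, -0.8133)
edge 6: e_6 = (+0.43, +1.78);  n_6 = (+0.9720, -0.2348)
∠(n_5, n_6) = 40.83°
δ = |180° − 40.83°| = 139.17°
139.17° > 2α = 57.62°  →  invalid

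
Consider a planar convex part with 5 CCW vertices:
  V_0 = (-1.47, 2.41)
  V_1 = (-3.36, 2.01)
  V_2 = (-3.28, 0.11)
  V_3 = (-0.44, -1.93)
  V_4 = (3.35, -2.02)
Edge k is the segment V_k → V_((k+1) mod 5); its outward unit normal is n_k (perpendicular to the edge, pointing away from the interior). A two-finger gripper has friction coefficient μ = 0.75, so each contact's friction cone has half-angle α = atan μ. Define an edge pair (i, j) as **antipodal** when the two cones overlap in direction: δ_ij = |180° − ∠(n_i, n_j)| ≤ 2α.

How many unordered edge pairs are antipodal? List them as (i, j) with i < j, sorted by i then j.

α = atan 0.75 = 36.87°;  2α = 73.74°
n_0 = (-0.2071, +0.9783)
n_1 = (-0.9991, -0.0421)
n_2 = (-0.5834, -0.8122)
n_3 = (-0.0237, -0.9997)
n_4 = (+0.6767, +0.7363)
  (0,1): δ = 99.54°  ·
  (0,2): δ = 47.64°  ✓
  (0,3): δ = 13.31°  ✓
  (0,4): δ = 125.46°  ·
  (1,2): δ = 128.10°  ·
  (1,3): δ = 93.77°  ·
  (1,4): δ = 45.00°  ✓
  (2,3): δ = 145.67°  ·
  (2,4): δ = 6.90°  ✓
  (3,4): δ = 41.23°  ✓
antipodal pairs: 5

count = 5; pairs: (0,2), (0,3), (1,4), (2,4), (3,4)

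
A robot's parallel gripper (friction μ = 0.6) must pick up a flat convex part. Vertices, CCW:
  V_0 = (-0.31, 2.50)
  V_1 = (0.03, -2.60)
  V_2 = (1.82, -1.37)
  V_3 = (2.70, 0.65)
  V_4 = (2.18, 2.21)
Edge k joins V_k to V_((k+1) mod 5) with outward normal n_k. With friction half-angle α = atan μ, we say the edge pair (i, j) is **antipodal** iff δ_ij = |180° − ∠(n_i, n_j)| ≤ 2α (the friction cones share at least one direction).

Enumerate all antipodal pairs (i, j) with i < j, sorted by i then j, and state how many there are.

α = atan 0.6 = 30.96°;  2α = 61.93°
n_0 = (-0.9978, -0.0665)
n_1 = (+0.5663, -0.8242)
n_2 = (+0.9168, -0.3994)
n_3 = (+0.9487, +0.3162)
n_4 = (+0.1157, +0.9933)
  (0,1): δ = 59.32°  ✓
  (0,2): δ = 27.35°  ✓
  (0,3): δ = 14.62°  ✓
  (0,4): δ = 79.54°  ·
  (1,2): δ = 148.03°  ·
  (1,3): δ = 106.06°  ·
  (1,4): δ = 41.14°  ✓
  (2,3): δ = 138.03°  ·
  (2,4): δ = 73.10°  ·
  (3,4): δ = 115.08°  ·
antipodal pairs: 4

count = 4; pairs: (0,1), (0,2), (0,3), (1,4)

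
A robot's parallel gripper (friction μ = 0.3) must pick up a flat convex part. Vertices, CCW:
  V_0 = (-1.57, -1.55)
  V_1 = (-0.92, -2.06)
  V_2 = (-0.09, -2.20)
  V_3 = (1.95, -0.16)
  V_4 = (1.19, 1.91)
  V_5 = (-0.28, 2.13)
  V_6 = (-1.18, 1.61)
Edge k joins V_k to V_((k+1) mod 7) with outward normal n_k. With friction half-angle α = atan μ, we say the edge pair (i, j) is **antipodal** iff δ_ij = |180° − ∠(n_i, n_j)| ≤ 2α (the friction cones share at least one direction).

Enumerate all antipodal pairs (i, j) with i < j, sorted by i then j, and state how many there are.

count = 5; pairs: (0,3), (0,4), (1,4), (2,5), (3,6)

α = atan 0.3 = 16.70°;  2α = 33.40°
n_0 = (-0.6173, -0.7867)
n_1 = (-0.1663, -0.9861)
n_2 = (+0.7071, -0.7071)
n_3 = (+0.9387, +0.3447)
n_4 = (+0.1480, +0.9890)
n_5 = (-0.5003, +0.8659)
n_6 = (-0.9925, +0.1225)
  (0,1): δ = 151.46°  ·
  (0,2): δ = 96.88°  ·
  (0,3): δ = 31.72°  ✓
  (0,4): δ = 29.61°  ✓
  (0,5): δ = 68.14°  ·
  (0,6): δ = 121.08°  ·
  (1,2): δ = 125.43°  ·
  (1,3): δ = 60.27°  ·
  (1,4): δ = 1.06°  ✓
  (1,5): δ = 39.59°  ·
  (1,6): δ = 92.54°  ·
  (2,3): δ = 114.84°  ·
  (2,4): δ = 53.51°  ·
  (2,5): δ = 14.98°  ✓
  (2,6): δ = 37.96°  ·
  (3,4): δ = 118.67°  ·
  (3,5): δ = 80.14°  ·
  (3,6): δ = 27.20°  ✓
  (4,5): δ = 141.47°  ·
  (4,6): δ = 88.52°  ·
  (5,6): δ = 127.05°  ·
antipodal pairs: 5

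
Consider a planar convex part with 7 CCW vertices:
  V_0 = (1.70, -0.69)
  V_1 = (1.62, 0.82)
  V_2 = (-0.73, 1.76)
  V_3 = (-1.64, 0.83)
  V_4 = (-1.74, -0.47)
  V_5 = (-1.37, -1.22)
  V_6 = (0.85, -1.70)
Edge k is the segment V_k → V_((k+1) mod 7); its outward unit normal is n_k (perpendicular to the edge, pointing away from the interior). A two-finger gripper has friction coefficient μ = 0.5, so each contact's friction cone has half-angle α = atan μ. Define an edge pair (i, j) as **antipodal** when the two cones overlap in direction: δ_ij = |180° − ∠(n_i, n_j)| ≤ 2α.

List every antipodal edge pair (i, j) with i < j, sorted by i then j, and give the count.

count = 7; pairs: (0,2), (0,3), (0,4), (1,4), (1,5), (2,6), (3,6)

α = atan 0.5 = 26.57°;  2α = 53.13°
n_0 = (+0.9986, +0.0529)
n_1 = (+0.3714, +0.9285)
n_2 = (-0.7148, +0.6994)
n_3 = (-0.9971, +0.0767)
n_4 = (-0.8968, -0.4424)
n_5 = (-0.2113, -0.9774)
n_6 = (+0.7651, -0.6439)
  (0,1): δ = 114.83°  ·
  (0,2): δ = 47.41°  ✓
  (0,3): δ = 7.43°  ✓
  (0,4): δ = 23.23°  ✓
  (0,5): δ = 74.77°  ·
  (0,6): δ = 136.88°  ·
  (1,2): δ = 112.58°  ·
  (1,3): δ = 72.60°  ·
  (1,4): δ = 41.94°  ✓
  (1,5): δ = 9.60°  ✓
  (1,6): δ = 71.72°  ·
  (2,3): δ = 140.02°  ·
  (2,4): δ = 109.36°  ·
  (2,5): δ = 57.82°  ·
  (2,6): δ = 4.29°  ✓
  (3,4): δ = 149.34°  ·
  (3,5): δ = 97.80°  ·
  (3,6): δ = 35.68°  ✓
  (4,5): δ = 128.46°  ·
  (4,6): δ = 66.34°  ·
  (5,6): δ = 117.88°  ·
antipodal pairs: 7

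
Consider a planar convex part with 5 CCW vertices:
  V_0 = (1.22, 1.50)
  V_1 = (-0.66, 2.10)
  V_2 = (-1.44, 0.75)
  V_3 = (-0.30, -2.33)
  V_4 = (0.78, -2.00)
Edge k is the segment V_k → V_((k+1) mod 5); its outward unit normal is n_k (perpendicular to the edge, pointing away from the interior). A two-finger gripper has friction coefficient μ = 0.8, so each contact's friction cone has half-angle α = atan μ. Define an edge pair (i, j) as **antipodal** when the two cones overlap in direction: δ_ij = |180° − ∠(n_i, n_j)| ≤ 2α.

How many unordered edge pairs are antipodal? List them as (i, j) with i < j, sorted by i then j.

α = atan 0.8 = 38.66°;  2α = 77.32°
n_0 = (+0.3040, +0.9527)
n_1 = (-0.8659, +0.5003)
n_2 = (-0.9378, -0.3471)
n_3 = (+0.2922, -0.9564)
n_4 = (+0.9922, -0.1247)
  (0,1): δ = 102.32°  ·
  (0,2): δ = 51.99°  ✓
  (0,3): δ = 34.69°  ✓
  (0,4): δ = 100.54°  ·
  (1,2): δ = 129.67°  ·
  (1,3): δ = 42.99°  ✓
  (1,4): δ = 22.85°  ✓
  (2,3): δ = 93.32°  ·
  (2,4): δ = 27.48°  ✓
  (3,4): δ = 114.16°  ·
antipodal pairs: 5

count = 5; pairs: (0,2), (0,3), (1,3), (1,4), (2,4)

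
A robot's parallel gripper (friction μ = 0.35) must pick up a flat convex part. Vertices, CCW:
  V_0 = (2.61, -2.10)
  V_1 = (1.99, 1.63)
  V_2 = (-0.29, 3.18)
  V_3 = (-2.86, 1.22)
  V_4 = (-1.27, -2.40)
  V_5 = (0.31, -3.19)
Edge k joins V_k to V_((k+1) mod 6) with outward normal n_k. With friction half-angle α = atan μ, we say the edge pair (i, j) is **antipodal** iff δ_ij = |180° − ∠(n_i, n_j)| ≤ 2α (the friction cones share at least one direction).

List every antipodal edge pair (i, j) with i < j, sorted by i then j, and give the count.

count = 4; pairs: (0,3), (1,3), (1,4), (2,5)

α = atan 0.35 = 19.29°;  2α = 38.58°
n_0 = (+0.9865, +0.1640)
n_1 = (+0.5622, +0.8270)
n_2 = (-0.6064, +0.7951)
n_3 = (-0.9156, -0.4021)
n_4 = (-0.4472, -0.8944)
n_5 = (+0.4283, -0.9037)
  (0,1): δ = 133.65°  ·
  (0,2): δ = 62.11°  ·
  (0,3): δ = 14.27°  ✓
  (0,4): δ = 54.00°  ·
  (0,5): δ = 105.92°  ·
  (1,2): δ = 108.46°  ·
  (1,3): δ = 32.08°  ✓
  (1,4): δ = 7.64°  ✓
  (1,5): δ = 59.57°  ·
  (2,3): δ = 103.62°  ·
  (2,4): δ = 63.90°  ·
  (2,5): δ = 11.97°  ✓
  (3,4): δ = 140.28°  ·
  (3,5): δ = 88.36°  ·
  (4,5): δ = 128.08°  ·
antipodal pairs: 4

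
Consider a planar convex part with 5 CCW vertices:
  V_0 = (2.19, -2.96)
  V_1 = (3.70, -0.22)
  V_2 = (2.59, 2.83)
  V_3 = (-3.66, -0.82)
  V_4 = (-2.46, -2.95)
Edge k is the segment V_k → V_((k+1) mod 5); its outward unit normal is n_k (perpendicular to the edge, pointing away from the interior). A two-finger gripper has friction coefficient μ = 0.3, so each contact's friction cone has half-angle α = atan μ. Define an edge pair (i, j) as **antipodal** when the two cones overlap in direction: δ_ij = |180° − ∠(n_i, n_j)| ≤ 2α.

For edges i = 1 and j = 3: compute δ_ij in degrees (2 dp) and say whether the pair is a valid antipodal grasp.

δ = 9.40°, valid

α = atan 0.3 = 16.70°;  2α = 33.40°
edge 1: e_1 = (-1.11, +3.05);  n_1 = (+0.9397, +0.3420)
edge 3: e_3 = (+1.20, -2.13);  n_3 = (-0.8712, -0.4908)
∠(n_1, n_3) = 170.60°
δ = |180° − 170.60°| = 9.40°
9.40° ≤ 2α = 33.40°  →  valid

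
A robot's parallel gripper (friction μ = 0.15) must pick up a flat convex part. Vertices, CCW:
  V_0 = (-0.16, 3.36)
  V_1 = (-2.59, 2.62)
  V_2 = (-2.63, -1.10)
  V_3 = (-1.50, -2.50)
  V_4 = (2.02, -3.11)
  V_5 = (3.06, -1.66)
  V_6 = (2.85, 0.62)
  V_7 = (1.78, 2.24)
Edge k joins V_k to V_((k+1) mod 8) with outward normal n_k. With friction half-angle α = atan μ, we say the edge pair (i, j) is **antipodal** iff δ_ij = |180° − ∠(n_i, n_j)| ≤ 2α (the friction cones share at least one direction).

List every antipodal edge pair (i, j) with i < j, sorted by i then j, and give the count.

count = 2; pairs: (1,5), (2,6)

α = atan 0.15 = 8.53°;  2α = 17.06°
n_0 = (-0.2913, +0.9566)
n_1 = (-0.9999, +0.0108)
n_2 = (-0.7782, -0.6281)
n_3 = (-0.1708, -0.9853)
n_4 = (+0.8126, -0.5828)
n_5 = (+0.9958, +0.0917)
n_6 = (+0.8344, +0.5511)
n_7 = (+0.5000, +0.8660)
  (0,1): δ = 107.55°  ·
  (0,2): δ = 68.03°  ·
  (0,3): δ = 26.77°  ·
  (0,4): δ = 37.41°  ·
  (0,5): δ = 78.33°  ·
  (0,6): δ = 106.51°  ·
  (0,7): δ = 133.06°  ·
  (1,2): δ = 140.48°  ·
  (1,3): δ = 99.22°  ·
  (1,4): δ = 35.03°  ·
  (1,5): δ = 5.88°  ✓
  (1,6): δ = 34.06°  ·
  (1,7): δ = 60.62°  ·
  (2,3): δ = 138.74°  ·
  (2,4): δ = 74.56°  ·
  (2,5): δ = 33.65°  ·
  (2,6): δ = 5.46°  ✓
  (2,7): δ = 21.09°  ·
  (3,4): δ = 115.82°  ·
  (3,5): δ = 74.91°  ·
  (3,6): δ = 46.72°  ·
  (3,7): δ = 20.17°  ·
  (4,5): δ = 139.09°  ·
  (4,6): δ = 110.91°  ·
  (4,7): δ = 84.35°  ·
  (5,6): δ = 151.82°  ·
  (5,7): δ = 125.26°  ·
  (6,7): δ = 153.44°  ·
antipodal pairs: 2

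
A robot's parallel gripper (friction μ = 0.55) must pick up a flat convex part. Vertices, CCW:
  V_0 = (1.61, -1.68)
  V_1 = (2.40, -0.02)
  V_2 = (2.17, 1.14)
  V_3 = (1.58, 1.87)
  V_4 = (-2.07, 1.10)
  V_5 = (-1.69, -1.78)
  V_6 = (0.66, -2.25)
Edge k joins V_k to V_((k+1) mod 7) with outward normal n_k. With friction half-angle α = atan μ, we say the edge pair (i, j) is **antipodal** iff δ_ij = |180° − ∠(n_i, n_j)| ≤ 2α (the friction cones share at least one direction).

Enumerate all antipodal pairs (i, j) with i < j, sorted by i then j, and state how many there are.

count = 7; pairs: (0,3), (0,4), (1,4), (2,4), (2,5), (3,5), (3,6)

α = atan 0.55 = 28.81°;  2α = 57.62°
n_0 = (+0.9030, -0.4297)
n_1 = (+0.9809, +0.1945)
n_2 = (+0.7777, +0.6286)
n_3 = (-0.2064, +0.9785)
n_4 = (-0.9914, -0.1308)
n_5 = (-0.1961, -0.9806)
n_6 = (+0.5145, -0.8575)
  (0,1): δ = 143.34°  ·
  (0,2): δ = 115.60°  ·
  (0,3): δ = 52.64°  ✓
  (0,4): δ = 32.97°  ✓
  (0,5): δ = 104.14°  ·
  (0,6): δ = 146.41°  ·
  (1,2): δ = 152.27°  ·
  (1,3): δ = 89.30°  ·
  (1,4): δ = 3.70°  ✓
  (1,5): δ = 67.48°  ·
  (1,6): δ = 109.75°  ·
  (2,3): δ = 117.03°  ·
  (2,4): δ = 31.43°  ✓
  (2,5): δ = 39.74°  ✓
  (2,6): δ = 82.02°  ·
  (3,4): δ = 94.40°  ·
  (3,5): δ = 23.22°  ✓
  (3,6): δ = 19.05°  ✓
  (4,5): δ = 108.83°  ·
  (4,6): δ = 66.55°  ·
  (5,6): δ = 137.73°  ·
antipodal pairs: 7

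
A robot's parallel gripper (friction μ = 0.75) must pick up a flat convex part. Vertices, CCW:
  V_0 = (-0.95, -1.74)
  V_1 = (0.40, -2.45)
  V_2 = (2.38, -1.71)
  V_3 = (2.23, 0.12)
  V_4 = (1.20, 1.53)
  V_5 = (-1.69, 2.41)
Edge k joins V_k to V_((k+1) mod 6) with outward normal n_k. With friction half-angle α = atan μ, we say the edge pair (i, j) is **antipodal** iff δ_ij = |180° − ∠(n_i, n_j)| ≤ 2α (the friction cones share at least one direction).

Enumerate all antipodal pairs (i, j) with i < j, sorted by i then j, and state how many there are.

count = 7; pairs: (0,2), (0,3), (0,4), (1,4), (2,5), (3,5), (4,5)

α = atan 0.75 = 36.87°;  2α = 73.74°
n_0 = (-0.4655, -0.8851)
n_1 = (+0.3501, -0.9367)
n_2 = (+0.9967, +0.0817)
n_3 = (+0.8075, +0.5899)
n_4 = (+0.2913, +0.9566)
n_5 = (-0.9845, -0.1755)
  (0,1): δ = 131.77°  ·
  (0,2): δ = 57.57°  ✓
  (0,3): δ = 26.11°  ✓
  (0,4): δ = 10.81°  ✓
  (0,5): δ = 127.85°  ·
  (1,2): δ = 105.81°  ·
  (1,3): δ = 74.34°  ·
  (1,4): δ = 37.43°  ✓
  (1,5): δ = 79.62°  ·
  (2,3): δ = 148.54°  ·
  (2,4): δ = 111.62°  ·
  (2,5): δ = 5.42°  ✓
  (3,4): δ = 143.08°  ·
  (3,5): δ = 26.04°  ✓
  (4,5): δ = 62.95°  ✓
antipodal pairs: 7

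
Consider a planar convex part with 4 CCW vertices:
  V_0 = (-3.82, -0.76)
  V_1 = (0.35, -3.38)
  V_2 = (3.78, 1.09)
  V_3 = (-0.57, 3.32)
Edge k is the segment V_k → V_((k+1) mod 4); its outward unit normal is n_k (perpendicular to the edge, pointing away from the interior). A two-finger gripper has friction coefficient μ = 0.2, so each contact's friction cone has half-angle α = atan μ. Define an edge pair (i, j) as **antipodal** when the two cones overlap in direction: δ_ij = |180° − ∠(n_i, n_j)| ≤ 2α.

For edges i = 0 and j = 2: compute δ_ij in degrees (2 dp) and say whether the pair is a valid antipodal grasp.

α = atan 0.2 = 11.31°;  2α = 22.62°
edge 0: e_0 = (+4.17, -2.62);  n_0 = (-0.5320, -0.8467)
edge 2: e_2 = (-4.35, +2.23);  n_2 = (+0.4562, +0.8899)
∠(n_0, n_2) = 175.00°
δ = |180° − 175.00°| = 5.00°
5.00° ≤ 2α = 22.62°  →  valid

δ = 5.00°, valid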